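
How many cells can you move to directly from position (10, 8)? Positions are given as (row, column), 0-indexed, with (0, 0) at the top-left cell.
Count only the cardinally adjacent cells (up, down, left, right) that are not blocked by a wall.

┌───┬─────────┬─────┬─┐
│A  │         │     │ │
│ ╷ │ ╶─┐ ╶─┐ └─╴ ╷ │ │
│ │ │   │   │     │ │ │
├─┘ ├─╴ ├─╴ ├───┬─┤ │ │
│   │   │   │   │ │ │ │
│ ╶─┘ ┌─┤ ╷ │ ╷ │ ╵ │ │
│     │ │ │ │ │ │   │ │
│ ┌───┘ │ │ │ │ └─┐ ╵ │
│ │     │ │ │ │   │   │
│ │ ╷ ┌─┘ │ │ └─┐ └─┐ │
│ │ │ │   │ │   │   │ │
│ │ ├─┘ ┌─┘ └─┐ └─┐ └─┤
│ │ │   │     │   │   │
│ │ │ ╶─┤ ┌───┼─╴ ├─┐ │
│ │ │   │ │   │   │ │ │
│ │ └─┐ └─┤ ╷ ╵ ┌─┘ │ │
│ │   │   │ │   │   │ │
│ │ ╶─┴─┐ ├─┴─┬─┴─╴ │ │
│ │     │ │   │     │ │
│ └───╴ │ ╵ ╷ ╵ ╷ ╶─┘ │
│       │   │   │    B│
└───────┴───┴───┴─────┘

Checking passable neighbors of (10, 8):
Neighbors: (9, 8), (10, 9)
Count: 2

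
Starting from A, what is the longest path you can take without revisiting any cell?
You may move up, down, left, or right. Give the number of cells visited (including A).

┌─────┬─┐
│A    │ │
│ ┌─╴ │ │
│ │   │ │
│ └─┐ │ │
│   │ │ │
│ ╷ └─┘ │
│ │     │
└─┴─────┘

Finding longest simple path using DFS:
Start: (0, 0)
Longest path visits 10 cells
Path: A → down → down → right → down → right → right → up → up → up

Solution:

┌─────┬─┐
│A    │B│
│ ┌─╴ │ │
│↓│   │↑│
│ └─┐ │ │
│↳ ↓│ │↑│
│ ╷ └─┘ │
│ │↳ → ↑│
└─┴─────┘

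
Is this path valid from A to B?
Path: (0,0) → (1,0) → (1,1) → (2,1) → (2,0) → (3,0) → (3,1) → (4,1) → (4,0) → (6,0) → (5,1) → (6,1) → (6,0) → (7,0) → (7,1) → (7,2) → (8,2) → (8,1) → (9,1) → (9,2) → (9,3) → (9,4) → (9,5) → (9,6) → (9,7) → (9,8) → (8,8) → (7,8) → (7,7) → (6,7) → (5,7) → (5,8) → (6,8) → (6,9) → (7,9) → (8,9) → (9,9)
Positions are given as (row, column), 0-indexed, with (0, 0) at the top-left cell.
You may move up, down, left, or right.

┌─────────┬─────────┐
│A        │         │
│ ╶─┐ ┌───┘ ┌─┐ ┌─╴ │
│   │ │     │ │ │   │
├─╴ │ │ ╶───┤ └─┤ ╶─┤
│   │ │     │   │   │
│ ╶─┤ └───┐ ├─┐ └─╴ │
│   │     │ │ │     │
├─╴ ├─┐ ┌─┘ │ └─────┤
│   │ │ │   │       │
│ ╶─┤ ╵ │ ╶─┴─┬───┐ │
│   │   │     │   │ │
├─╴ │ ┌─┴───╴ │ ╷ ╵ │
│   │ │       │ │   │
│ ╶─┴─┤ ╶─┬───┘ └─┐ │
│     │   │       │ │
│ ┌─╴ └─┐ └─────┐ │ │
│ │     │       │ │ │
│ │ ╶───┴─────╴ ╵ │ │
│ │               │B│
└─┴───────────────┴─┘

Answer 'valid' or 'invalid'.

Checking path validity:
Result: Invalid move at step 9: cannot move from (4, 0) to (6, 0).

invalid

Correct solution:

┌─────────┬─────────┐
│A        │         │
│ ╶─┐ ┌───┘ ┌─┐ ┌─╴ │
│↳ ↓│ │     │ │ │   │
├─╴ │ │ ╶───┤ └─┤ ╶─┤
│↓ ↲│ │     │   │   │
│ ╶─┤ └───┐ ├─┐ └─╴ │
│↳ ↓│     │ │ │     │
├─╴ ├─┐ ┌─┘ │ └─────┤
│↓ ↲│ │ │   │       │
│ ╶─┤ ╵ │ ╶─┴─┬───┐ │
│↳ ↓│   │     │↱ ↓│ │
├─╴ │ ┌─┴───╴ │ ╷ ╵ │
│↓ ↲│ │       │↑│↳ ↓│
│ ╶─┴─┤ ╶─┬───┘ └─┐ │
│↳ → ↓│   │    ↑ ↰│↓│
│ ┌─╴ └─┐ └─────┐ │ │
│ │↓ ↲  │       │↑│↓│
│ │ ╶───┴─────╴ ╵ │ │
│ │↳ → → → → → → ↑│B│
└─┴───────────────┴─┘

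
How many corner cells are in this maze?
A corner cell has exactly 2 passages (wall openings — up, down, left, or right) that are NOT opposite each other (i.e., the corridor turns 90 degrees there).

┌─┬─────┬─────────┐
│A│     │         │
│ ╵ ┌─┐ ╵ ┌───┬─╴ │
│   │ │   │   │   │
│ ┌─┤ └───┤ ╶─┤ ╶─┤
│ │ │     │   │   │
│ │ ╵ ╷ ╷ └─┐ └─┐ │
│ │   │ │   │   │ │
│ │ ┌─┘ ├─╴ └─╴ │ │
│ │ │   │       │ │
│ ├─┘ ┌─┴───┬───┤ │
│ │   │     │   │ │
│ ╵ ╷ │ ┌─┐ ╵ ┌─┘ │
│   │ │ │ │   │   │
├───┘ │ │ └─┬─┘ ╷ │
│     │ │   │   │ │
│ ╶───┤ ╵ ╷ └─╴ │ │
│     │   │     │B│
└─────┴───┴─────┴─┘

Counting corner cells (2 non-opposite passages):
Total corners: 40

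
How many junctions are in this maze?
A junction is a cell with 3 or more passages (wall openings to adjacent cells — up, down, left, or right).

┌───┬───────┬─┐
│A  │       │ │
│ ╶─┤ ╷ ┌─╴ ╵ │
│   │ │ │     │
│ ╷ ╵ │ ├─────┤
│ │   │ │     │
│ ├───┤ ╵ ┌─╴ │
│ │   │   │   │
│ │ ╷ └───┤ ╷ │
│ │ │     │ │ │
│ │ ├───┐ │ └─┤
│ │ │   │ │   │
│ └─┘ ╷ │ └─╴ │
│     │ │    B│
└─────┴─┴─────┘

Checking each cell for number of passages:

Junctions found (3+ passages):
  (0, 3): 3 passages
  (1, 0): 3 passages
  (1, 5): 3 passages
  (3, 6): 3 passages
Total junctions: 4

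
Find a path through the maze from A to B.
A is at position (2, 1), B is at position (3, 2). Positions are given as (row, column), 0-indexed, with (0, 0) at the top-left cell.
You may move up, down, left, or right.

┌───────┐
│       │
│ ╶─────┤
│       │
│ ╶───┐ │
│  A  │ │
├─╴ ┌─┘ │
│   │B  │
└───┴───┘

Finding the shortest path from (2, 1) to (3, 2):
Path length: 8 steps
Directions: left → up → right → right → right → down → down → left

Solution:

┌───────┐
│       │
│ ╶─────┤
│↱ → → ↓│
│ ╶───┐ │
│↑ A  │↓│
├─╴ ┌─┘ │
│   │B ↲│
└───┴───┘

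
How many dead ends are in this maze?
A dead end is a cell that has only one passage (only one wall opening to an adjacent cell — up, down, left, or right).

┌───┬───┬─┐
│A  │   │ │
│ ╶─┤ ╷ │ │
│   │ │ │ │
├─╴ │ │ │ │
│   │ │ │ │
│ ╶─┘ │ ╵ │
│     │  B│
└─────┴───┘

Checking each cell for number of passages:

Dead ends found at positions:
  (0, 1)
  (0, 4)
Total dead ends: 2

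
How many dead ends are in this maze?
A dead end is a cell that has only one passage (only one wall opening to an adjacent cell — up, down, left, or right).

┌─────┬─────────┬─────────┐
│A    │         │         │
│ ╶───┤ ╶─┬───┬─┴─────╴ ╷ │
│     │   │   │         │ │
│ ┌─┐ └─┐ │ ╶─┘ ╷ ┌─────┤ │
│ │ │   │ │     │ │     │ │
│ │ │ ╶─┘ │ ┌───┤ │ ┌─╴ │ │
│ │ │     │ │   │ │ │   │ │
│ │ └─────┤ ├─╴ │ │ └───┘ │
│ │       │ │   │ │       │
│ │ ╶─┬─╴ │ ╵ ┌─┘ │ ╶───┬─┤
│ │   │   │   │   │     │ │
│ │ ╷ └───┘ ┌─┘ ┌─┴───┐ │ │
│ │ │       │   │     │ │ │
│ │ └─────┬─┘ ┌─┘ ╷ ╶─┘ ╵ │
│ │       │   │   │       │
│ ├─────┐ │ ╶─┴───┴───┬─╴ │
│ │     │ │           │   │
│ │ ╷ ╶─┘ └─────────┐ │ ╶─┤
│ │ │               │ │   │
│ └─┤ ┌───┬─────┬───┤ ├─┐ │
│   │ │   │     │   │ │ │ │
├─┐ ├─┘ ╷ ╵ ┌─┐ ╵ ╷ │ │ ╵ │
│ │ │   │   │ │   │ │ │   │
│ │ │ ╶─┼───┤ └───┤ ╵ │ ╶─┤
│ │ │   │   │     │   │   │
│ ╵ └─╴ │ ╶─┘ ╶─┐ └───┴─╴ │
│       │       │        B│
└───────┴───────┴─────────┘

Checking each cell for number of passages:

Dead ends found at positions:
  (0, 2)
  (0, 7)
  (0, 8)
  (1, 6)
  (2, 1)
  (2, 3)
  (3, 6)
  (3, 10)
  (5, 3)
  (5, 12)
  (6, 10)
  (7, 7)
  (8, 3)
  (9, 1)
  (9, 9)
  (10, 2)
  (10, 11)
  (11, 0)
  (11, 6)
  (12, 5)
  (13, 7)
Total dead ends: 21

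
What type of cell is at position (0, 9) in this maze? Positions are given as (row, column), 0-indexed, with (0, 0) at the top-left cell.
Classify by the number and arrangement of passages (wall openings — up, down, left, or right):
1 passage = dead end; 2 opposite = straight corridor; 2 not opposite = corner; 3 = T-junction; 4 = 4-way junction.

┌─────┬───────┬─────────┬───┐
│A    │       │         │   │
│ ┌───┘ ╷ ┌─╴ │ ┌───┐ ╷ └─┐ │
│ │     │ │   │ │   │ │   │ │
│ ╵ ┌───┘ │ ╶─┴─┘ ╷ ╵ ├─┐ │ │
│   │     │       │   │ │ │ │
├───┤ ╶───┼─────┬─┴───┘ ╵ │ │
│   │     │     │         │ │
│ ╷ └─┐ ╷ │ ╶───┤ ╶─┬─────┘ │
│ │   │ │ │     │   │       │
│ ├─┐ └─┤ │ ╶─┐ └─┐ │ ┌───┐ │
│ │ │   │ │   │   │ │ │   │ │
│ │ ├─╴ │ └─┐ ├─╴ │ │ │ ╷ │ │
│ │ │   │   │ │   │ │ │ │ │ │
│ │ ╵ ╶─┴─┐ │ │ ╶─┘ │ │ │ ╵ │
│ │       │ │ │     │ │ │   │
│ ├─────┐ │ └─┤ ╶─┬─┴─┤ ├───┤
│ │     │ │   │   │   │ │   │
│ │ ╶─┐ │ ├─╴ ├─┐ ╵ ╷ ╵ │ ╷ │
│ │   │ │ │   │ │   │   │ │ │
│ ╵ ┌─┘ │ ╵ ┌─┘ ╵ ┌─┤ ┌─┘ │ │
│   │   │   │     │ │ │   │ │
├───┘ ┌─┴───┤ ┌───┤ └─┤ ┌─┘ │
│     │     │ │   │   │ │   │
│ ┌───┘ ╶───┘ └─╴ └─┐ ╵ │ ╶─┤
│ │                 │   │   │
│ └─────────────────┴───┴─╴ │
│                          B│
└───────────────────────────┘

Checking cell at (0, 9):
Number of passages: 2
Cell type: straight corridor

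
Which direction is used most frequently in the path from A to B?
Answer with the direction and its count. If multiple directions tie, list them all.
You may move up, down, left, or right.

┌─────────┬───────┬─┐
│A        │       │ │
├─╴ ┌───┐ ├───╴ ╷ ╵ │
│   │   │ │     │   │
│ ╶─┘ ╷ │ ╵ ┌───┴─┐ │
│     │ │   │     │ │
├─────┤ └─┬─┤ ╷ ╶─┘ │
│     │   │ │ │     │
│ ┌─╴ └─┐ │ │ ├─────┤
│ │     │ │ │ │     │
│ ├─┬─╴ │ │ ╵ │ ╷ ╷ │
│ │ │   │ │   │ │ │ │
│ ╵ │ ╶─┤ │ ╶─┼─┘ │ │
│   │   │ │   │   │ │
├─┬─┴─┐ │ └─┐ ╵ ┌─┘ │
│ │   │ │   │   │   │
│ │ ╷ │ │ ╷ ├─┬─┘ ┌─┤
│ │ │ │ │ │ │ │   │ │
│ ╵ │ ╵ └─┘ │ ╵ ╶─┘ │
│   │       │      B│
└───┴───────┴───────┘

Directions: right, right, right, right, down, down, right, up, right, right, up, right, down, right, down, down, left, left, up, left, down, down, down, left, down, right, down, right, up, right, up, up, right, down, down, down, left, down, left, down, right, right
Counts: {'right': 15, 'down': 15, 'up': 6, 'left': 6}
Most common: down and right (tied at 15 times each)

Solution:

┌─────────┬───────┬─┐
│A → → → ↓│    ↱ ↓│ │
├─╴ ┌───┐ ├───╴ ╷ ╵ │
│   │   │↓│↱ → ↑│↳ ↓│
│ ╶─┘ ╷ │ ╵ ┌───┴─┐ │
│     │ │↳ ↑│↓ ↰  │↓│
├─────┤ └─┬─┤ ╷ ╶─┘ │
│     │   │ │↓│↑ ← ↲│
│ ┌─╴ └─┐ │ │ ├─────┤
│ │     │ │ │↓│  ↱ ↓│
│ ├─┬─╴ │ │ ╵ │ ╷ ╷ │
│ │ │   │ │↓ ↲│ │↑│↓│
│ ╵ │ ╶─┤ │ ╶─┼─┘ │ │
│   │   │ │↳ ↓│↱ ↑│↓│
├─┬─┴─┐ │ └─┐ ╵ ┌─┘ │
│ │   │ │   │↳ ↑│↓ ↲│
│ │ ╷ │ │ ╷ ├─┬─┘ ┌─┤
│ │ │ │ │ │ │ │↓ ↲│ │
│ ╵ │ ╵ └─┘ │ ╵ ╶─┘ │
│   │       │  ↳ → B│
└───┴───────┴───────┘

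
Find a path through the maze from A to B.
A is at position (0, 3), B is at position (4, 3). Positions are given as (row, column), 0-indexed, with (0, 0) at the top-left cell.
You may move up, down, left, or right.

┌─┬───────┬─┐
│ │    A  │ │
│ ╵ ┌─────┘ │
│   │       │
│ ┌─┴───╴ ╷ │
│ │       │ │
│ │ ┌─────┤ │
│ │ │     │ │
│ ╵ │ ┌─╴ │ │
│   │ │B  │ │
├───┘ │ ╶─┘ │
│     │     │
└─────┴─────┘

Finding the shortest path from (0, 3) to (4, 3):
Path length: 22 steps
Directions: left → left → down → left → down → down → down → right → up → up → right → right → right → up → right → down → down → down → down → left → left → up

Solution:

┌─┬───────┬─┐
│ │↓ ← A  │ │
│ ╵ ┌─────┘ │
│↓ ↲│    ↱ ↓│
│ ┌─┴───╴ ╷ │
│↓│↱ → → ↑│↓│
│ │ ┌─────┤ │
│↓│↑│     │↓│
│ ╵ │ ┌─╴ │ │
│↳ ↑│ │B  │↓│
├───┘ │ ╶─┘ │
│     │↑ ← ↲│
└─────┴─────┘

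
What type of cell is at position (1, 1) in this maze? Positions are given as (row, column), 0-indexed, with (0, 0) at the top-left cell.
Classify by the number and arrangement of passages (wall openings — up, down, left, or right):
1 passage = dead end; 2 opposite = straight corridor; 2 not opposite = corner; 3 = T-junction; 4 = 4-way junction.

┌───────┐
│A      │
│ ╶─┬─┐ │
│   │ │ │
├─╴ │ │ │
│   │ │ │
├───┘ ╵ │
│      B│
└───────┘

Checking cell at (1, 1):
Number of passages: 2
Cell type: corner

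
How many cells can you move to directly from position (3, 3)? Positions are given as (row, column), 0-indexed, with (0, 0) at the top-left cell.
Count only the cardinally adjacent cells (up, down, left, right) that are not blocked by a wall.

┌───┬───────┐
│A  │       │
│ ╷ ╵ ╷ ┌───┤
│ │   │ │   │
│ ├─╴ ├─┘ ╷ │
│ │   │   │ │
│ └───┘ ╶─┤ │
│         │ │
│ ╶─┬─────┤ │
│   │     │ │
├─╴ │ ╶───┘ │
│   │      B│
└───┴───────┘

Checking passable neighbors of (3, 3):
Neighbors: (2, 3), (3, 2), (3, 4)
Count: 3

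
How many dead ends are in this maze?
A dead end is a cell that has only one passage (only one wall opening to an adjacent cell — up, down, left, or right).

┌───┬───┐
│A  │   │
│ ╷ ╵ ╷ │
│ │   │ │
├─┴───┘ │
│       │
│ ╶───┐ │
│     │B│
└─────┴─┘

Checking each cell for number of passages:

Dead ends found at positions:
  (1, 0)
  (3, 2)
  (3, 3)
Total dead ends: 3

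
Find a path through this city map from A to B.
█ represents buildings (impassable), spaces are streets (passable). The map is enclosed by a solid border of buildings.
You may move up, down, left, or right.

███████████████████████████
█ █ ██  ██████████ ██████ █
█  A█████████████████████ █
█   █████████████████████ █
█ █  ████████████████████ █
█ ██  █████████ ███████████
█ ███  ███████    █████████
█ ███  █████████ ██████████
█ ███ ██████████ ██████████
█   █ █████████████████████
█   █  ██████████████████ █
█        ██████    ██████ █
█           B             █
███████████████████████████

Finding the shortest path from A to B:
Movement: cardinal only
Path length: 19 steps
Directions: down → down → right → down → right → down → down → down → down → down → down → down → right → right → right → right → right → right → right

Solution:

███████████████████████████
█ █ ██  ██████████ ██████ █
█  A█████████████████████ █
█  ↓█████████████████████ █
█ █↳↓████████████████████ █
█ ██↳↓█████████ ███████████
█ ███↓ ███████    █████████
█ ███↓ █████████ ██████████
█ ███↓██████████ ██████████
█   █↓█████████████████████
█   █↓ ██████████████████ █
█    ↓   ██████    ██████ █
█    ↳→→→→→→B             █
███████████████████████████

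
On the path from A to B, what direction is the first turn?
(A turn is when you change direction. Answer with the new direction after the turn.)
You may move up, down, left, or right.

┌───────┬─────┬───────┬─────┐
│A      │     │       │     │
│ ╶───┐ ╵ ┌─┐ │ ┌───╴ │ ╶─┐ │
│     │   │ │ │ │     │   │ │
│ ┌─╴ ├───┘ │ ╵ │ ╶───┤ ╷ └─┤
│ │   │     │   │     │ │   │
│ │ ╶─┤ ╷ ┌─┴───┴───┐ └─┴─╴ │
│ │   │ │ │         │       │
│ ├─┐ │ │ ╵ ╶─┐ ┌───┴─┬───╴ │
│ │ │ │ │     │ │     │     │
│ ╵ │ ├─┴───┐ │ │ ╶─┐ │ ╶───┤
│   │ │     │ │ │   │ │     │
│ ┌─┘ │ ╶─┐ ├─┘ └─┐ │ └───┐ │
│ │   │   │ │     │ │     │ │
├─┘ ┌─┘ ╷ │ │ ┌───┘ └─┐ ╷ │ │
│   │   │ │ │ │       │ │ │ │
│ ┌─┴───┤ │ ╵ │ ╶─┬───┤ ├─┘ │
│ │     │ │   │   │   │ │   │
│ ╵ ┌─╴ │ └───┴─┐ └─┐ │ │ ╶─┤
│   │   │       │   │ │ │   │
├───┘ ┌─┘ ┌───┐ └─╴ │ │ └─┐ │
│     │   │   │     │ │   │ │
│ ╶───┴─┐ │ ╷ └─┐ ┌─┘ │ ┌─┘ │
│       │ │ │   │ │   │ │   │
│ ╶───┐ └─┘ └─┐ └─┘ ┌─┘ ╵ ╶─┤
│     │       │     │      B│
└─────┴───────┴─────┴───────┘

Directions: right, right, right, down, right, up, right, right, down, down, right, up, up, right, right, right, down, left, left, down, right, right, down, right, right, right, down, left, left, down, right, right, down, down, down, left, down, right, down, down, left, down, right
First turn direction: down

Solution:

┌───────┬─────┬───────┬─────┐
│A → → ↓│↱ → ↓│↱ → → ↓│     │
│ ╶───┐ ╵ ┌─┐ │ ┌───╴ │ ╶─┐ │
│     │↳ ↑│ │↓│↑│↓ ← ↲│   │ │
│ ┌─╴ ├───┘ │ ╵ │ ╶───┤ ╷ └─┤
│ │   │     │↳ ↑│↳ → ↓│ │   │
│ │ ╶─┤ ╷ ┌─┴───┴───┐ └─┴─╴ │
│ │   │ │ │         │↳ → → ↓│
│ ├─┐ │ │ ╵ ╶─┐ ┌───┴─┬───╴ │
│ │ │ │ │     │ │     │↓ ← ↲│
│ ╵ │ ├─┴───┐ │ │ ╶─┐ │ ╶───┤
│   │ │     │ │ │   │ │↳ → ↓│
│ ┌─┘ │ ╶─┐ ├─┘ └─┐ │ └───┐ │
│ │   │   │ │     │ │     │↓│
├─┘ ┌─┘ ╷ │ │ ┌───┘ └─┐ ╷ │ │
│   │   │ │ │ │       │ │ │↓│
│ ┌─┴───┤ │ ╵ │ ╶─┬───┤ ├─┘ │
│ │     │ │   │   │   │ │↓ ↲│
│ ╵ ┌─╴ │ └───┴─┐ └─┐ │ │ ╶─┤
│   │   │       │   │ │ │↳ ↓│
├───┘ ┌─┘ ┌───┐ └─╴ │ │ └─┐ │
│     │   │   │     │ │   │↓│
│ ╶───┴─┐ │ ╷ └─┐ ┌─┘ │ ┌─┘ │
│       │ │ │   │ │   │ │↓ ↲│
│ ╶───┐ └─┘ └─┐ └─┘ ┌─┘ ╵ ╶─┤
│     │       │     │    ↳ B│
└─────┴───────┴─────┴───────┘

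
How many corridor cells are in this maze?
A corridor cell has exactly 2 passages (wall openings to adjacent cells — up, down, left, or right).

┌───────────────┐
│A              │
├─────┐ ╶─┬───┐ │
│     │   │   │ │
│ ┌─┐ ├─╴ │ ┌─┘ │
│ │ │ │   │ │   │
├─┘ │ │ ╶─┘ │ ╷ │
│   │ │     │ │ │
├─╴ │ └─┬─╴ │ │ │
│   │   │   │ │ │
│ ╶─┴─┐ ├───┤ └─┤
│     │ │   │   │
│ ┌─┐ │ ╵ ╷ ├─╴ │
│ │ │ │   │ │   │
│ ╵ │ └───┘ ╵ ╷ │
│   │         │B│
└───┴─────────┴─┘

Counting cells with exactly 2 passages:
Total corridor cells: 48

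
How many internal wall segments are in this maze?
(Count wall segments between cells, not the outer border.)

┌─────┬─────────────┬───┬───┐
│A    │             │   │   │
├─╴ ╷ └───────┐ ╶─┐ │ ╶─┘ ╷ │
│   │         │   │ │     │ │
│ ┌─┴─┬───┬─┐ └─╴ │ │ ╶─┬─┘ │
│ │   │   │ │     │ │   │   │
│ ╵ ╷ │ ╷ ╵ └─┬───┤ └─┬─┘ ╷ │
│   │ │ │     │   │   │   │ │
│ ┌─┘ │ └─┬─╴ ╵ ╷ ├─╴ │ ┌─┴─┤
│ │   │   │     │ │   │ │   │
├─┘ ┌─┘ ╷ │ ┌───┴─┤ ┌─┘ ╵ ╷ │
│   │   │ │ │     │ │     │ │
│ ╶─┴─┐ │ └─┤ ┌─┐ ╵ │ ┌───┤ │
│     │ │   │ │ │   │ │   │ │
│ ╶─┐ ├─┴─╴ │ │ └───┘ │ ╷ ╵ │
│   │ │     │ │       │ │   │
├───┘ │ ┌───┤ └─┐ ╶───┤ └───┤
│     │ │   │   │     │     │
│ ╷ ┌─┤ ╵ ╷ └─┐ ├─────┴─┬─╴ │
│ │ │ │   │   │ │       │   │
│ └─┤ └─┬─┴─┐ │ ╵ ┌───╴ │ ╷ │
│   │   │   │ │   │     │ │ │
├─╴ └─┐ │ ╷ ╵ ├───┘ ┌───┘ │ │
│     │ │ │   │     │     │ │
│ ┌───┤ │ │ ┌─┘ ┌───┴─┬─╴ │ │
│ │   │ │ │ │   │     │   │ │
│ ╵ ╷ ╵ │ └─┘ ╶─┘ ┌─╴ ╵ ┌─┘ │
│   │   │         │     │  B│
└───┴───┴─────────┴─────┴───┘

Counting internal wall segments:
Total internal walls: 169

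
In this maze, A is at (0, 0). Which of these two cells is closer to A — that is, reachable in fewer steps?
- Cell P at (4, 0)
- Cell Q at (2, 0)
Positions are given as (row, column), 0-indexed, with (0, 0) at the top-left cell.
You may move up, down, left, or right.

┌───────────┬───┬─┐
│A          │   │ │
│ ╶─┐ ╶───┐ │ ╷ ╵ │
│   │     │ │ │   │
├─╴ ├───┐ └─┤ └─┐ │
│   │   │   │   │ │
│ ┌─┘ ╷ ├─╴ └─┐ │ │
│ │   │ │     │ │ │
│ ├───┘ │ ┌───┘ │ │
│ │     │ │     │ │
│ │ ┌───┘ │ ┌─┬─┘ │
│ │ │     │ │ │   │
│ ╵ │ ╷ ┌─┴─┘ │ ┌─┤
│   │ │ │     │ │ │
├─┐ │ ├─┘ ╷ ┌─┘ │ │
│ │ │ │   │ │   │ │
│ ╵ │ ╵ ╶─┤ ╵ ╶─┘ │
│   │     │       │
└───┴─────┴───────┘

Shortest path A → P at (4, 0): 6 steps
Shortest path A → Q at (2, 0): 4 steps

Q is closer (4 steps vs 6 steps).

Path to P:

┌───────────┬───┬─┐
│A          │   │ │
│ ╶─┐ ╶───┐ │ ╷ ╵ │
│↳ ↓│     │ │ │   │
├─╴ ├───┐ └─┤ └─┐ │
│↓ ↲│   │   │   │ │
│ ┌─┘ ╷ ├─╴ └─┐ │ │
│↓│   │ │     │ │ │
│ ├───┘ │ ┌───┘ │ │
│P│     │ │     │ │
│ │ ┌───┘ │ ┌─┬─┘ │
│ │ │     │ │ │   │
│ ╵ │ ╷ ┌─┴─┘ │ ┌─┤
│   │ │ │     │ │ │
├─┐ │ ├─┘ ╷ ┌─┘ │ │
│ │ │ │   │ │   │ │
│ ╵ │ ╵ ╶─┤ ╵ ╶─┘ │
│   │     │       │
└───┴─────┴───────┘

Path to Q:

┌───────────┬───┬─┐
│A          │   │ │
│ ╶─┐ ╶───┐ │ ╷ ╵ │
│↳ ↓│     │ │ │   │
├─╴ ├───┐ └─┤ └─┐ │
│Q ↲│   │   │   │ │
│ ┌─┘ ╷ ├─╴ └─┐ │ │
│ │   │ │     │ │ │
│ ├───┘ │ ┌───┘ │ │
│ │     │ │     │ │
│ │ ┌───┘ │ ┌─┬─┘ │
│ │ │     │ │ │   │
│ ╵ │ ╷ ┌─┴─┘ │ ┌─┤
│   │ │ │     │ │ │
├─┐ │ ├─┘ ╷ ┌─┘ │ │
│ │ │ │   │ │   │ │
│ ╵ │ ╵ ╶─┤ ╵ ╶─┘ │
│   │     │       │
└───┴─────┴───────┘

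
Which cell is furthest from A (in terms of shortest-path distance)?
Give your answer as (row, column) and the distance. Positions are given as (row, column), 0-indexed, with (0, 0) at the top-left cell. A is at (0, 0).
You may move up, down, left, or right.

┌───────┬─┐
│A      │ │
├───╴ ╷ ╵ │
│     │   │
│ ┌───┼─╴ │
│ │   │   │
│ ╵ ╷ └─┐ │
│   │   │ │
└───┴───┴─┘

Computing BFS distances from A to all cells:
Furthest cell: (3, 3)
Distance: 12 steps

Path from A to the furthest cell:

┌───────┬─┐
│A → ↓  │ │
├───╴ ╷ ╵ │
│↓ ← ↲│   │
│ ┌───┼─╴ │
│↓│↱ ↓│   │
│ ╵ ╷ └─┐ │
│↳ ↑│↳ B│ │
└───┴───┴─┘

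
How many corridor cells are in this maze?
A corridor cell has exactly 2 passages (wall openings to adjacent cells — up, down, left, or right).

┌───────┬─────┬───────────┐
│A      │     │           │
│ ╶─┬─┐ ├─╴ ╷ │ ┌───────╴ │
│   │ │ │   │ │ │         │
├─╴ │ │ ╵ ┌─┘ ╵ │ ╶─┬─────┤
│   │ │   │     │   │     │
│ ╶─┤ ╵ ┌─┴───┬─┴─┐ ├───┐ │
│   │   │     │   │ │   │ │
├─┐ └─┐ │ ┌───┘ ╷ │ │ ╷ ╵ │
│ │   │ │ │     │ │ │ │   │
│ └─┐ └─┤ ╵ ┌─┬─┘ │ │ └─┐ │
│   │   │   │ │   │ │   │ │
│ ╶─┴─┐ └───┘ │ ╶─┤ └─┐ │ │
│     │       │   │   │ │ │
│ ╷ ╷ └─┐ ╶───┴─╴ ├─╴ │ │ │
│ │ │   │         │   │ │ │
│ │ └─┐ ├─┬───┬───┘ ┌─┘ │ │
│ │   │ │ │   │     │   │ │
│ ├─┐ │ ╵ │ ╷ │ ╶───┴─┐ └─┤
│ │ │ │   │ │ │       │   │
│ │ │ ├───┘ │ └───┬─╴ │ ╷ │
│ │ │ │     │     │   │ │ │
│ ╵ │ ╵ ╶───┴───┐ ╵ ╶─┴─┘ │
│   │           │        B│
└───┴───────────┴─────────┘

Counting cells with exactly 2 passages:
Total corridor cells: 128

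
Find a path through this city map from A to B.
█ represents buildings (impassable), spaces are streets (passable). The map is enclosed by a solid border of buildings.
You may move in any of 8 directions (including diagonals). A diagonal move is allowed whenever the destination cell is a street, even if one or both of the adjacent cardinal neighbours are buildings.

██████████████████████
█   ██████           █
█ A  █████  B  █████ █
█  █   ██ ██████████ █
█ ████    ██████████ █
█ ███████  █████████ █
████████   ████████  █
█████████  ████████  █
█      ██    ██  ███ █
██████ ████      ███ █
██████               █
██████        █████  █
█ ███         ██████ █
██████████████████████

Finding the shortest path from A to B:
Movement: 8-directional
Path length: 10 steps
Directions: right → right → down-right → right → down-right → right → up-right → up-right → right → right

Solution:

██████████████████████
█   ██████           █
█ A→↘█████→→B  █████ █
█  █ →↘██↗██████████ █
█ ████ →↗ ██████████ █
█ ███████  █████████ █
████████   ████████  █
█████████  ████████  █
█      ██    ██  ███ █
██████ ████      ███ █
██████               █
██████        █████  █
█ ███         ██████ █
██████████████████████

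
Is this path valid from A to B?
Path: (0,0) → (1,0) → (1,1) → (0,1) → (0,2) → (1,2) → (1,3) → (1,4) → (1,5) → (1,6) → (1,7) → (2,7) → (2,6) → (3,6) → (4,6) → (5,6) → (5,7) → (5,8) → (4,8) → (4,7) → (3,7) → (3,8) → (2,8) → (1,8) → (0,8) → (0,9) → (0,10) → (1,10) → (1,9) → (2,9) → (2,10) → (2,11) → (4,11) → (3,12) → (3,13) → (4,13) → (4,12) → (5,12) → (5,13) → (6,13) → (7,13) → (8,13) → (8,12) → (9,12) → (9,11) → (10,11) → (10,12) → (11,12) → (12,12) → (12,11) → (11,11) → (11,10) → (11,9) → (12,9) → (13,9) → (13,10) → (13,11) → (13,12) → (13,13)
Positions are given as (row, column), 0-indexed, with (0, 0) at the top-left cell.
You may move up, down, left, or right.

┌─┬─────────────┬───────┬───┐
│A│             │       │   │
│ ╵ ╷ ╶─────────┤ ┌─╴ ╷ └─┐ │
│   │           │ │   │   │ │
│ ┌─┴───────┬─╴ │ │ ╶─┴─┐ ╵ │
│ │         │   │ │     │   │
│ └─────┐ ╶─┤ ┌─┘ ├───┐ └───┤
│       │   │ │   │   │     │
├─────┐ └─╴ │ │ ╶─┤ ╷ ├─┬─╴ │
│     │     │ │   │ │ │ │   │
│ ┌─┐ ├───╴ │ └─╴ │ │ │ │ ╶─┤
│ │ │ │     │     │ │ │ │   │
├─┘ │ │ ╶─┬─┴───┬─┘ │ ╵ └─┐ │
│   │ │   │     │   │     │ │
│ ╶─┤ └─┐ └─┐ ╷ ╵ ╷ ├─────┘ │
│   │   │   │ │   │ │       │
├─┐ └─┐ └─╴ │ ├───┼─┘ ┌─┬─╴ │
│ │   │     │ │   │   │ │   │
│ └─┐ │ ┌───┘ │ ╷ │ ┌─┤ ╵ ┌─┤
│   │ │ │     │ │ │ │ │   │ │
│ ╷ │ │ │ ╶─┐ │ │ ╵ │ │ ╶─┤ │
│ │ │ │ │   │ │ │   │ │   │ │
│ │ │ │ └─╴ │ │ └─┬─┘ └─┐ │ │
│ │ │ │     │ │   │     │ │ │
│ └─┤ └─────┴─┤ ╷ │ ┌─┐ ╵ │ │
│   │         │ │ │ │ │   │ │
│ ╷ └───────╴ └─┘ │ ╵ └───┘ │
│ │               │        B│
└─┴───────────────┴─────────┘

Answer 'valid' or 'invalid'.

Checking path validity:
Result: Invalid move at step 32: cannot move from (2, 11) to (4, 11).

invalid

Correct solution:

┌─┬─────────────┬───────┬───┐
│A│↱ ↓          │↱ → ↓  │   │
│ ╵ ╷ ╶─────────┤ ┌─╴ ╷ └─┐ │
│↳ ↑│↳ → → → → ↓│↑│↓ ↲│   │ │
│ ┌─┴───────┬─╴ │ │ ╶─┴─┐ ╵ │
│ │         │↓ ↲│↑│↳ → ↓│   │
│ └─────┐ ╶─┤ ┌─┘ ├───┐ └───┤
│       │   │↓│↱ ↑│   │↳ → ↓│
├─────┐ └─╴ │ │ ╶─┤ ╷ ├─┬─╴ │
│     │     │↓│↑ ↰│ │ │ │↓ ↲│
│ ┌─┐ ├───╴ │ └─╴ │ │ │ │ ╶─┤
│ │ │ │     │↳ → ↑│ │ │ │↳ ↓│
├─┘ │ │ ╶─┬─┴───┬─┘ │ ╵ └─┐ │
│   │ │   │     │   │     │↓│
│ ╶─┤ └─┐ └─┐ ╷ ╵ ╷ ├─────┘ │
│   │   │   │ │   │ │      ↓│
├─┐ └─┐ └─╴ │ ├───┼─┘ ┌─┬─╴ │
│ │   │     │ │   │   │ │↓ ↲│
│ └─┐ │ ┌───┘ │ ╷ │ ┌─┤ ╵ ┌─┤
│   │ │ │     │ │ │ │ │↓ ↲│ │
│ ╷ │ │ │ ╶─┐ │ │ ╵ │ │ ╶─┤ │
│ │ │ │ │   │ │ │   │ │↳ ↓│ │
│ │ │ │ └─╴ │ │ └─┬─┘ └─┐ │ │
│ │ │ │     │ │   │↓ ← ↰│↓│ │
│ └─┤ └─────┴─┤ ╷ │ ┌─┐ ╵ │ │
│   │         │ │ │↓│ │↑ ↲│ │
│ ╷ └───────╴ └─┘ │ ╵ └───┘ │
│ │               │↳ → → → B│
└─┴───────────────┴─────────┘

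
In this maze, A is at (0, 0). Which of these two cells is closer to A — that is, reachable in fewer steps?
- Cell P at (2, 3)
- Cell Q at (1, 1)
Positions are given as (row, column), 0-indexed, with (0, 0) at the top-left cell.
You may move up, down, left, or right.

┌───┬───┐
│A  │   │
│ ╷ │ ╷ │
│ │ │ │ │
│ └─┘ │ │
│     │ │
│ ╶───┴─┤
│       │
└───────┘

Shortest path A → P at (2, 3): 9 steps
Shortest path A → Q at (1, 1): 2 steps

Q is closer (2 steps vs 9 steps).

Path to P:

┌───┬───┐
│A  │↱ ↓│
│ ╷ │ ╷ │
│↓│ │↑│↓│
│ └─┘ │ │
│↳ → ↑│P│
│ ╶───┴─┤
│       │
└───────┘

Path to Q:

┌───┬───┐
│A ↓│   │
│ ╷ │ ╷ │
│ │Q│ │ │
│ └─┘ │ │
│     │ │
│ ╶───┴─┤
│       │
└───────┘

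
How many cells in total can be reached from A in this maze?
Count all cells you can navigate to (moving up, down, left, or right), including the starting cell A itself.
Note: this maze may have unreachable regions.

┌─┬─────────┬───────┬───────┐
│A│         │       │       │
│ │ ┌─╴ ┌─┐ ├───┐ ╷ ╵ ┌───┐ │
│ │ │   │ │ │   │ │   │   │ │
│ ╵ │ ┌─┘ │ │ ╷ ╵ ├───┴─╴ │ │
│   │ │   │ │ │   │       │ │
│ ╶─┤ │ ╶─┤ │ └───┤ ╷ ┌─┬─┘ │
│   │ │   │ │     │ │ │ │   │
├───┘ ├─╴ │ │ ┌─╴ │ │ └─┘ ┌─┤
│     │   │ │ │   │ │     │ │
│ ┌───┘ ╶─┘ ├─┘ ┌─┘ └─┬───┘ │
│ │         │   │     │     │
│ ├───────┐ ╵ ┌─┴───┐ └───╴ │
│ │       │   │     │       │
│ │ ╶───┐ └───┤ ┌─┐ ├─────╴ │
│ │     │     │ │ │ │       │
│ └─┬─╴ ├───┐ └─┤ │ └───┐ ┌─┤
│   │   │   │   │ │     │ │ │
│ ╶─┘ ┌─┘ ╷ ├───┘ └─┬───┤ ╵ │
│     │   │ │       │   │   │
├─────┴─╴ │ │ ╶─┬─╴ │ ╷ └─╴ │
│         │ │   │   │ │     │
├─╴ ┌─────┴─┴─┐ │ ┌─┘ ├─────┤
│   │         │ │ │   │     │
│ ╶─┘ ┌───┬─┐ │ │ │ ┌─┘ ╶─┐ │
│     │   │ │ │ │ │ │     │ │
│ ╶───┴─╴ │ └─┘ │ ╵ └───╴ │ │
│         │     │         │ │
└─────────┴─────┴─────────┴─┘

Using BFS/flood-fill to find all reachable cells from A:
Maze size: 14 × 14 = 196 total cells
38 cell(s) are walled off and cannot be reached from A.
Reachable cells: 158

Reachable region (· marks reachable cells):

┌─┬─────────┬───────┬───────┐
│A│· · · · ·│· · · ·│· · · ·│
│ │ ┌─╴ ┌─┐ ├───┐ ╷ ╵ ┌───┐ │
│·│·│· ·│·│·│· ·│·│· ·│· ·│·│
│ ╵ │ ┌─┘ │ │ ╷ ╵ ├───┴─╴ │ │
│· ·│·│· ·│·│·│· ·│· · · ·│·│
│ ╶─┤ │ ╶─┤ │ └───┤ ╷ ┌─┬─┘ │
│· ·│·│· ·│·│· · ·│·│·│ │· ·│
├───┘ ├─╴ │ │ ┌─╴ │ │ └─┘ ┌─┤
│· · ·│· ·│·│·│· ·│·│· · ·│·│
│ ┌───┘ ╶─┘ ├─┘ ┌─┘ └─┬───┘ │
│·│· · · · ·│· ·│· · ·│· · ·│
│ ├───────┐ ╵ ┌─┴───┐ └───╴ │
│·│· · · ·│· ·│     │· · · ·│
│ │ ╶───┐ └───┤ ┌─┐ ├─────╴ │
│·│· · ·│· · ·│ │·│ │· · · ·│
│ └─┬─╴ ├───┐ └─┤ │ └───┐ ┌─┤
│· ·│· ·│   │· ·│·│     │·│·│
│ ╶─┘ ┌─┘ ╷ ├───┘ └─┬───┤ ╵ │
│· · ·│   │ │· · · ·│· ·│· ·│
├─────┴─╴ │ │ ╶─┬─╴ │ ╷ └─╴ │
│         │ │· ·│· ·│·│· · ·│
├─╴ ┌─────┴─┴─┐ │ ┌─┘ ├─────┤
│   │         │·│·│· ·│· · ·│
│ ╶─┘ ┌───┬─┐ │ │ │ ┌─┘ ╶─┐ │
│     │   │·│ │·│·│·│· · ·│·│
│ ╶───┴─╴ │ └─┘ │ ╵ └───╴ │ │
│         │· · ·│· · · · ·│·│
└─────────┴─────┴─────────┴─┘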